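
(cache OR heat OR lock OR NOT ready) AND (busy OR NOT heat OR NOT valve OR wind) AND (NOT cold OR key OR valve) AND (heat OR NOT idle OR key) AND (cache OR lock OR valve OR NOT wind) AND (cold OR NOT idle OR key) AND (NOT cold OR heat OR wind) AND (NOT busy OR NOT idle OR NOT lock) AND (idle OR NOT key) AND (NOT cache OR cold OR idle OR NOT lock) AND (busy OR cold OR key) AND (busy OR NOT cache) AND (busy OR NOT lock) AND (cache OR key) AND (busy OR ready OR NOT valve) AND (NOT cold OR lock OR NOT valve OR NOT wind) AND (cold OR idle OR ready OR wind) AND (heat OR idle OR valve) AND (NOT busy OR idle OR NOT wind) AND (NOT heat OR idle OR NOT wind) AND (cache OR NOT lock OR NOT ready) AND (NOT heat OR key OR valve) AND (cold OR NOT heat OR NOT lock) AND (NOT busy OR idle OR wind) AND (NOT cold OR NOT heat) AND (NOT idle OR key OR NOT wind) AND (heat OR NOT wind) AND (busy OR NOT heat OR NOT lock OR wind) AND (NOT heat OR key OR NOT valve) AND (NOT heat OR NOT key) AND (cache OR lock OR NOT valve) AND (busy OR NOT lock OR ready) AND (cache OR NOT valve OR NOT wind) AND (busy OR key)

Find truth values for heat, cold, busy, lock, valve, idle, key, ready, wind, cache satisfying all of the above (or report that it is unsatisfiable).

Set heat = False.
  then (heat OR NOT wind) forces wind = False.
  then (NOT cold OR heat OR wind) forces cold = False.
Set busy = True.
  then (NOT busy OR idle OR wind) forces idle = True.
  then (heat OR NOT idle OR key) forces key = True.
  then (NOT busy OR NOT idle OR NOT lock) forces lock = False.
Set valve = True.
  then (cache OR lock OR NOT valve) forces cache = True.
Set ready = False.
All clauses satisfied.

heat=F, cold=F, busy=T, lock=F, valve=T, idle=T, key=T, ready=F, wind=F, cache=T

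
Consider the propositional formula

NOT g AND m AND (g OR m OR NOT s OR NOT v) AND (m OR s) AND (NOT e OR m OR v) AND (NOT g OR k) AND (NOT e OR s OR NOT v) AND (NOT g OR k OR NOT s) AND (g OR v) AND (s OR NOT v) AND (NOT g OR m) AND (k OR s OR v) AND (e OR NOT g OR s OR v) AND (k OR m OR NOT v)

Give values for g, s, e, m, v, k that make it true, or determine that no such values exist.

Unit clause (NOT g) forces g = False.
Unit clause (m) forces m = True.
In (g OR v) only v is left, so v = True.
In (s OR NOT v) only s is left, so s = True.
Set e = True.
Set k = False.
All clauses satisfied.

g = False; s = True; e = True; m = True; v = True; k = False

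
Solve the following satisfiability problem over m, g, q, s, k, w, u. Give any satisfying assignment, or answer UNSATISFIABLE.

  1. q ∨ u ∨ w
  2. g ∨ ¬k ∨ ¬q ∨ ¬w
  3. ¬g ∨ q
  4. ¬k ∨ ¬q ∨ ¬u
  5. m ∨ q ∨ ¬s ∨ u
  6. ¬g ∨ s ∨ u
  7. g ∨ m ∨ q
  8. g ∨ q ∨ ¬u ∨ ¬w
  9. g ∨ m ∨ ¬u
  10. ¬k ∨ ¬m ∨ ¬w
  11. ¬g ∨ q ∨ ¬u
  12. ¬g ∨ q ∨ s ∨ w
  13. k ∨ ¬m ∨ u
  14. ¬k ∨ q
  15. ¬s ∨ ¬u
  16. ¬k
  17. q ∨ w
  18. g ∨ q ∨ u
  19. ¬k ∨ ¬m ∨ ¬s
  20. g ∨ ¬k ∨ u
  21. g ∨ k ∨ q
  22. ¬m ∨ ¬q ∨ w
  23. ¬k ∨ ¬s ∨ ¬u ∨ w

m: False; g: True; q: True; s: False; k: False; w: True; u: True

Unit clause (¬k) forces k = False.
Set m = False.
Set g = True.
  then (¬g ∨ q) forces q = True.
Set s = False.
  then (¬g ∨ s ∨ u) forces u = True.
Set w = True.
All clauses satisfied.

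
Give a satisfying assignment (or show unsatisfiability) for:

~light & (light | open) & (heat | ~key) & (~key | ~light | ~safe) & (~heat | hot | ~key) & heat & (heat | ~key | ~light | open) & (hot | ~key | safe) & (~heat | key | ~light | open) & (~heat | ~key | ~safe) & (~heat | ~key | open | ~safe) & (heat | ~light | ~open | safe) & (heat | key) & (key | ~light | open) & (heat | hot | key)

Unit clause (~light) forces light = False.
In (light | open) only open is left, so open = True.
Unit clause (heat) forces heat = True.
Set safe = False.
Set hot = False.
  then (~heat | hot | ~key) forces key = False.
All clauses satisfied.

light: False; safe: False; hot: False; key: False; open: True; heat: True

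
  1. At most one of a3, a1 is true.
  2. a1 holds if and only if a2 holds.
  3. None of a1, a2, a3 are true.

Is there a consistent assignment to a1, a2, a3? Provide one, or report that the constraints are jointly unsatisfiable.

a1=F, a2=F, a3=F

  (1) {a3, a1}: 0 true — at most one ✓
  (2) a1=F, a2=F — same ✓
  (3) {a1, a2, a3}: 0 true — none ✓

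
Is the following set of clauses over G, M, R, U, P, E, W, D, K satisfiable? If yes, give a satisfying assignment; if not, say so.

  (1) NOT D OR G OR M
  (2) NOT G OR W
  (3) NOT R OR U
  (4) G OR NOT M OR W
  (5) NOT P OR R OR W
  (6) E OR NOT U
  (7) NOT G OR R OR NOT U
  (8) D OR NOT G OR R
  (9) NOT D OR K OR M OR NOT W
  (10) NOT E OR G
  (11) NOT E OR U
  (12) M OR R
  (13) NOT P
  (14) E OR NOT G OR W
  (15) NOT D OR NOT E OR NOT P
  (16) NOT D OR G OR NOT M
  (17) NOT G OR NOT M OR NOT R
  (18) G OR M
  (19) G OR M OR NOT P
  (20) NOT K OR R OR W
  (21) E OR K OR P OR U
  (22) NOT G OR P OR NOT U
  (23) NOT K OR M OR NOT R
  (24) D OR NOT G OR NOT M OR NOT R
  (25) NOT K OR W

Unit clause (NOT P) forces P = False.
Set G = True.
  then (NOT G OR W) forces W = True.
  then (NOT G OR P OR NOT U) forces U = False.
  then (NOT R OR U) forces R = False.
  then (D OR NOT G OR R) forces D = True.
  then (NOT E OR U) forces E = False.
  then (M OR R) forces M = True.
  then (E OR K OR P OR U) forces K = True.
All clauses satisfied.

G = True, M = True, R = False, U = False, P = False, E = False, W = True, D = True, K = True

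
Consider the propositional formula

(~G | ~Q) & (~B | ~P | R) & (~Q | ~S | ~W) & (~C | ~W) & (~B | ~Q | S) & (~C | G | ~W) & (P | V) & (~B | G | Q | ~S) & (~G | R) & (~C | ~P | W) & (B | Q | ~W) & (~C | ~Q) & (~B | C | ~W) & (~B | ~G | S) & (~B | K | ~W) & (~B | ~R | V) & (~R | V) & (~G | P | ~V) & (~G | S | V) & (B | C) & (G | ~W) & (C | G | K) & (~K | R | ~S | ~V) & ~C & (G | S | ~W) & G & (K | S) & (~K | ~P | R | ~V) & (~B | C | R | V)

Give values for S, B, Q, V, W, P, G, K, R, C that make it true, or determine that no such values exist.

S = True, B = True, Q = False, V = True, W = False, P = True, G = True, K = True, R = True, C = False

Unit clause (~C) forces C = False.
Unit clause (G) forces G = True.
In (~G | ~Q) only ~Q is left, so Q = False.
In (~G | R) only R is left, so R = True.
In (~R | V) only V is left, so V = True.
In (~G | P | ~V) only P is left, so P = True.
In (B | C) only B is left, so B = True.
In (~B | C | ~W) only ~W is left, so W = False.
In (~B | ~G | S) only S is left, so S = True.
Set K = True.
All clauses satisfied.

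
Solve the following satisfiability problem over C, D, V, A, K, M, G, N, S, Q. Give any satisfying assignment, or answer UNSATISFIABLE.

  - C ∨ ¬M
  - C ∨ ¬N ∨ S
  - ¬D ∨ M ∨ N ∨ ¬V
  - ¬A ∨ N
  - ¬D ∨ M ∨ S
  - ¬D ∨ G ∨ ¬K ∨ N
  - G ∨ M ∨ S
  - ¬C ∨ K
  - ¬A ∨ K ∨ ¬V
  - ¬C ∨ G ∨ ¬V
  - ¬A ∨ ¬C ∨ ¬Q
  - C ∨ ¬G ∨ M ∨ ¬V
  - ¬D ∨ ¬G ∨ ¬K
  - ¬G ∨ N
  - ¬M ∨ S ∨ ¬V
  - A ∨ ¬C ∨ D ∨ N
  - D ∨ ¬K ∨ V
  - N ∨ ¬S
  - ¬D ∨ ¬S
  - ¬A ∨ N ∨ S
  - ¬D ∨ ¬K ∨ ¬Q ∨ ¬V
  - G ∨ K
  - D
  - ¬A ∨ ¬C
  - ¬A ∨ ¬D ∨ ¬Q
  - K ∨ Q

Unit clause (D) forces D = True.
In (¬D ∨ ¬S) only ¬S is left, so S = False.
In (¬D ∨ M ∨ S) only M is left, so M = True.
In (¬M ∨ S ∨ ¬V) only ¬V is left, so V = False.
In (C ∨ ¬M) only C is left, so C = True.
In (¬C ∨ K) only K is left, so K = True.
In (¬D ∨ ¬G ∨ ¬K) only ¬G is left, so G = False.
In (¬A ∨ ¬C) only ¬A is left, so A = False.
In (¬D ∨ G ∨ ¬K ∨ N) only N is left, so N = True.
Set Q = True.
All clauses satisfied.

C = True, D = True, V = False, A = False, K = True, M = True, G = False, N = True, S = False, Q = True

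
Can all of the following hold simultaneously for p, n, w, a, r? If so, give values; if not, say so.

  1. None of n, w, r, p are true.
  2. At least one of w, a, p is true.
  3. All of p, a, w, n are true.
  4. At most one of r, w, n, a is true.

Case p = True:
  Constraint (1) is violated (p=T) — contradiction.
Case p = False:
  Constraint (3) is violated (p=F) — contradiction.
Both cases fail — unsatisfiable.

Unsatisfiable — no assignment works.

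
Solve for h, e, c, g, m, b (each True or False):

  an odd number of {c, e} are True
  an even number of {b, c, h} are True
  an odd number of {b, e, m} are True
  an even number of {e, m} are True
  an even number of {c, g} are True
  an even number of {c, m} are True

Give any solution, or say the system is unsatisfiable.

Unsatisfiable — no assignment works.

Adding constraints 1, 4, 6 mod 2: every variable appears an even number of times on the left, so the left side is 0.
But the right sides sum to 1 (mod 2). 0 ≠ 1 — the system is inconsistent.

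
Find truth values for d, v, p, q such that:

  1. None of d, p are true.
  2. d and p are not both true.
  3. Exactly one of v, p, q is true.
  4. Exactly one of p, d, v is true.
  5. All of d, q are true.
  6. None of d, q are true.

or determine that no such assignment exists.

Case d = True:
  Constraint (1) is violated (d=T) — contradiction.
Case d = False:
  Constraint (5) is violated (d=F) — contradiction.
Both cases fail — unsatisfiable.

No satisfying assignment exists.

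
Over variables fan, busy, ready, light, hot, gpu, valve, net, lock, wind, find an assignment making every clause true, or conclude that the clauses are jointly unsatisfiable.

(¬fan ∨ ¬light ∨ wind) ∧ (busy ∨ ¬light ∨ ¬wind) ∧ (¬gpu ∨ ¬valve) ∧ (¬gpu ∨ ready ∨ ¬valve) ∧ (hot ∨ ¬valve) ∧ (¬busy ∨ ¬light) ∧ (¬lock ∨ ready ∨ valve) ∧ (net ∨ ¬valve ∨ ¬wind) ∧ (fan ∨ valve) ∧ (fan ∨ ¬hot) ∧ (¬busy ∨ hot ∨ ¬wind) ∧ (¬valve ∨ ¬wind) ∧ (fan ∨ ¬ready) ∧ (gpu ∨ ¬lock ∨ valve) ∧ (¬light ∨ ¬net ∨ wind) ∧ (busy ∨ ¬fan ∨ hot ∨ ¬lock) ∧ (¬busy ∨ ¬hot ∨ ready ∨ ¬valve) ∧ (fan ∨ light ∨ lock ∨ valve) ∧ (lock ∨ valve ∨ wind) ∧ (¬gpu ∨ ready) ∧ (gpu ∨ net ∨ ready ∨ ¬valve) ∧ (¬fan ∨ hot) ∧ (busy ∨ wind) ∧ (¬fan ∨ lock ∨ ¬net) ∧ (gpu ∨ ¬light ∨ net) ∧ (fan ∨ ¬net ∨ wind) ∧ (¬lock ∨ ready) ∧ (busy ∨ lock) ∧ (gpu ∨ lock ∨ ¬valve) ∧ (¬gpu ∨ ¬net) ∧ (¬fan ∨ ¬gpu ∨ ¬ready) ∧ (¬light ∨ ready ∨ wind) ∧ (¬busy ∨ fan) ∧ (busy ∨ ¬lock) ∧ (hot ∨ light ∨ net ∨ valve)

fan: True, busy: True, ready: True, light: False, hot: True, gpu: False, valve: True, net: False, lock: True, wind: False

Try fan = False:
  (fan ∨ valve) forces valve = True.
  (¬gpu ∨ ¬valve) forces gpu = False.
  (hot ∨ ¬valve) forces hot = True.
  clause (fan ∨ ¬hot) is falsified — backtrack.
So fan = True.
  then (¬fan ∨ hot) forces hot = True.
Try busy = False:
  (busy ∨ wind) forces wind = True.
  (busy ∨ ¬light ∨ ¬wind) forces light = False.
  (¬valve ∨ ¬wind) forces valve = False.
  (busy ∨ lock) forces lock = True.
  clause (busy ∨ ¬lock) is falsified — backtrack.
So busy = True.
  then (¬busy ∨ ¬light) forces light = False.
Set ready = True.
  then (¬fan ∨ ¬gpu ∨ ¬ready) forces gpu = False.
Set valve = True.
  then (¬valve ∨ ¬wind) forces wind = False.
  then (gpu ∨ lock ∨ ¬valve) forces lock = True.
Set net = False.
All clauses satisfied.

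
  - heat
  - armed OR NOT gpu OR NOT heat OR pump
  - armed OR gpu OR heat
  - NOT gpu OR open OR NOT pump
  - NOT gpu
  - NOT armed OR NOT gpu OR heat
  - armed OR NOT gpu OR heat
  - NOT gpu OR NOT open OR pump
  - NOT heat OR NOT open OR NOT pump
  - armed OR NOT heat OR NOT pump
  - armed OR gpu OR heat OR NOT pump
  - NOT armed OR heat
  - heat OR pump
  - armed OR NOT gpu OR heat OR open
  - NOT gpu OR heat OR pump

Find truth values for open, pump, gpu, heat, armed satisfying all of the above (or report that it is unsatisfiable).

Unit clause (heat) forces heat = True.
Unit clause (NOT gpu) forces gpu = False.
Set open = False.
Set pump = False.
Set armed = False.
All clauses satisfied.

open=F, pump=F, gpu=F, heat=T, armed=F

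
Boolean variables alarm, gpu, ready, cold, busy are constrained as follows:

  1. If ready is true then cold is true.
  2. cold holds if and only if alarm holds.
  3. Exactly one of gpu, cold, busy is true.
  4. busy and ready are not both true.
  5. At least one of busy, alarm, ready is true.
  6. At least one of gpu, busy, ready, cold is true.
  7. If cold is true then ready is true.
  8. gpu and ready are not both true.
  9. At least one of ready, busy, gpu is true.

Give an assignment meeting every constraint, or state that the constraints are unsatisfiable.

alarm=F, gpu=F, ready=F, cold=F, busy=T

  (1) ready=F ⇒ cold: vacuous ✓
  (2) cold=F, alarm=F — same ✓
  (3) {gpu, cold, busy}: 1 true — exactly one ✓
  (4) busy=T, ready=F — not both ✓
  (5) {busy, alarm, ready}: 1 true — at least one ✓
  (6) {gpu, busy, ready, cold}: 1 true — at least one ✓
  (7) cold=F ⇒ ready: vacuous ✓
  (8) gpu=F, ready=F — not both ✓
  (9) {ready, busy, gpu}: 1 true — at least one ✓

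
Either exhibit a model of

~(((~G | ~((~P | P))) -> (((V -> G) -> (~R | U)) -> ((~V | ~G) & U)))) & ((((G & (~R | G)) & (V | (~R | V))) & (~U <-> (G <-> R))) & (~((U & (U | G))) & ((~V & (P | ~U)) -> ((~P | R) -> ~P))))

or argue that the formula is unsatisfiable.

Case U = True: the conjunct ~((U & (U | G))) becomes ~((True & True)) = False.
Case U = False: the formula simplifies to ~(((~G | ~((~P | P))) -> ~(((V -> G) -> ~R)))) & ((((G & (~R | G)) & (V | (~R | V))) & (G <-> R)) & (~V -> ((~P | R) -> ~P))).
  G = True: simplifies to ~((~((~P | P)) -> ~(~R))) & (((V | (~R | V)) & R) & (~V -> ((~P | R) -> ~P))).
    R = True: the conjunct ~((~((~P | P)) -> ~(~R))) becomes ~((~((~P | P)) -> True)) = False.
    R = False: the conjunct R is False.
  G = False: the conjunct G is False.
Both cases fail — unsatisfiable.

Unsatisfiable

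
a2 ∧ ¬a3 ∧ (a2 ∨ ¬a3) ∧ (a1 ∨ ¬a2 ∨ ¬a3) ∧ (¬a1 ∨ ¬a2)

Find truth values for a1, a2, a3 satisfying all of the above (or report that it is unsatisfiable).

a1 = False; a2 = True; a3 = False

Unit clause (a2) forces a2 = True.
Unit clause (¬a3) forces a3 = False.
In (¬a1 ∨ ¬a2) only ¬a1 is left, so a1 = False.
Check each clause:
  (a2): a2 holds.
  (¬a3): ¬a3 holds.
  (a2 ∨ ¬a3): a2 holds.
  (a1 ∨ ¬a2 ∨ ¬a3): ¬a3 holds.
  (¬a1 ∨ ¬a2): ¬a1 holds.
All clauses satisfied.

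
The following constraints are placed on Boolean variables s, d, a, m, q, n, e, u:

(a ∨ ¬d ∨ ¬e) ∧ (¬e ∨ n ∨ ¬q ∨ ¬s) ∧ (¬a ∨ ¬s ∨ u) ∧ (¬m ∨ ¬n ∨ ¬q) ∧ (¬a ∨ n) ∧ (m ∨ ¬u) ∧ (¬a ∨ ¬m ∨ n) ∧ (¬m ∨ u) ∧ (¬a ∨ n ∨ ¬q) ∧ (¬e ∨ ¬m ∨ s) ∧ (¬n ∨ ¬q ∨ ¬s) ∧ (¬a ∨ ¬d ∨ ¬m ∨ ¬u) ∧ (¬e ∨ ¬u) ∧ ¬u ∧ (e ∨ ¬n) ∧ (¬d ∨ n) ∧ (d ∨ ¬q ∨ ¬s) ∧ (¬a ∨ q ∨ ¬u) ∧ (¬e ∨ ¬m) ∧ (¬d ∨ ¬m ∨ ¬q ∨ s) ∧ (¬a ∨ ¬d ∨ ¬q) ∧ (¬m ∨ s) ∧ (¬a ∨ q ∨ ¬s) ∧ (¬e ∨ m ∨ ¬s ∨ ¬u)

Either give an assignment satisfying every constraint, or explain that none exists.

s=T, d=F, a=F, m=F, q=F, n=F, e=T, u=F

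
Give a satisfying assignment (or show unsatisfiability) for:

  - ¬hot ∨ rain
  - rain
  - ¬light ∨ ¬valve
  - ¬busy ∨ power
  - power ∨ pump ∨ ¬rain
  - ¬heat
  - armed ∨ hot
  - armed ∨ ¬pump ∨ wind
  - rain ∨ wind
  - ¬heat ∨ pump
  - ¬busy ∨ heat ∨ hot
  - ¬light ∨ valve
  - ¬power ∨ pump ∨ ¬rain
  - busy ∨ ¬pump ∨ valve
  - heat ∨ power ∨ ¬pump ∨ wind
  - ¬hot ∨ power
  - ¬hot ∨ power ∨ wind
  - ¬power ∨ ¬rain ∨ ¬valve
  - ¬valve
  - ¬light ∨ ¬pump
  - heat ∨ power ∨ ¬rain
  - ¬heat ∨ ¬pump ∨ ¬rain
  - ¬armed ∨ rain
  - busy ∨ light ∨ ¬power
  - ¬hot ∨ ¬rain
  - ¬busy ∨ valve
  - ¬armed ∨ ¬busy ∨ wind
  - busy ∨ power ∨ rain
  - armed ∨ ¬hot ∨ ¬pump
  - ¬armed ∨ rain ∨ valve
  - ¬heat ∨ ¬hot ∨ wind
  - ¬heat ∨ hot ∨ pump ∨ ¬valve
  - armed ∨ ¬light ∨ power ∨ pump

Unsatisfiable

Case rain = True:
  (¬heat) forces heat = False.
  (¬valve) forces valve = False.
  (¬light ∨ valve) forces light = False.
  (heat ∨ power ∨ ¬rain) forces power = True.
  (¬power ∨ pump ∨ ¬rain) forces pump = True.
  (busy ∨ ¬pump ∨ valve) forces busy = True.
  Clause (¬busy ∨ valve) is falsified — contradiction.
Case rain = False:
  Clause (rain) is falsified — contradiction.
Both cases fail, so the formula is unsatisfiable.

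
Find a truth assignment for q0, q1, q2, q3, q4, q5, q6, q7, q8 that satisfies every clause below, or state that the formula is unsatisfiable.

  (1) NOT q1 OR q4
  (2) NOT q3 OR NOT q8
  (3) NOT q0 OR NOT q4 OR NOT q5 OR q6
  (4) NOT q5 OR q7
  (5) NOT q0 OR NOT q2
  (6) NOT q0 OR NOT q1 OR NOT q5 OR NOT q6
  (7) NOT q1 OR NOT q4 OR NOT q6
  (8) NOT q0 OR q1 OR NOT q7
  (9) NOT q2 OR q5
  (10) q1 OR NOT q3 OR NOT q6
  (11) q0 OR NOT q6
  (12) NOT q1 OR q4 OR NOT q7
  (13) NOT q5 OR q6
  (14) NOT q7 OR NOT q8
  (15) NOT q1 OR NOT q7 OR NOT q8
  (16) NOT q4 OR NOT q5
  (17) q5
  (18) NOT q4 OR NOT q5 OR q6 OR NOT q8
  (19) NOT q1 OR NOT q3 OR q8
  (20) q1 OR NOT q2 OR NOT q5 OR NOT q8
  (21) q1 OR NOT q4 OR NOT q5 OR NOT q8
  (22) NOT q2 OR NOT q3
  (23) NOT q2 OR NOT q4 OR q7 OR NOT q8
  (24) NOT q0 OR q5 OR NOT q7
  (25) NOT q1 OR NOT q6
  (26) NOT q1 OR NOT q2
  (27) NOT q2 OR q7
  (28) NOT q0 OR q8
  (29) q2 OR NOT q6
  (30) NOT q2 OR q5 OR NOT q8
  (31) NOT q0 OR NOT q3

Case q6 = True:
  (q0 OR NOT q6) forces q0 = True.
  (NOT q0 OR NOT q2) forces q2 = False.
  Clause (q2 OR NOT q6) is falsified — contradiction.
Case q6 = False:
  (NOT q5 OR q6) forces q5 = False.
  Clause (q5) is falsified — contradiction.
Both cases fail, so the formula is unsatisfiable.

No satisfying assignment exists.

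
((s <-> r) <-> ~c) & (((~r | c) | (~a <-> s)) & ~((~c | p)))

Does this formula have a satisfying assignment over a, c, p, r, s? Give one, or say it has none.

a = False; c = True; p = False; r = False; s = True

  (s <-> r) <-> ~c = True
    s <-> r = False
    ~c = False
  ((~r | c) | (~a <-> s)) & ~((~c | p)) = True
    (~r | c) | (~a <-> s) = True
      ~r | c = True
        ~r = True
      ~a <-> s = True
        ~a = True
    ~((~c | p)) = True
      ~c | p = False
        ~c = False
Both conjuncts True, so the formula holds.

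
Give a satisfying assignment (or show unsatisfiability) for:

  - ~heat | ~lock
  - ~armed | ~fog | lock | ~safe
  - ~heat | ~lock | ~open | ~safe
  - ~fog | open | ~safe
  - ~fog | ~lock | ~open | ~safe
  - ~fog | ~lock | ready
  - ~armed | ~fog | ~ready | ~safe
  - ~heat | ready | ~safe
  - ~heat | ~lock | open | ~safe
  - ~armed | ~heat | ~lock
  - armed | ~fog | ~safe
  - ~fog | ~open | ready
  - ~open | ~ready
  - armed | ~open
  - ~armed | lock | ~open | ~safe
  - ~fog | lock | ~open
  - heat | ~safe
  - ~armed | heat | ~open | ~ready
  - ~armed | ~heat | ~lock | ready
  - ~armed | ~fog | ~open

fog = False; ready = True; heat = False; open = False; armed = True; safe = False; lock = True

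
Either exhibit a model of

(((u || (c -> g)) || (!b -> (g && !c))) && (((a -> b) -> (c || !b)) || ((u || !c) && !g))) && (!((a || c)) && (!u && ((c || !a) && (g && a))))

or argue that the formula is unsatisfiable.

The formula is unsatisfiable.

Case a = True: the conjunct !((a || c)) becomes !((True || c)) = False.
Case a = False: the conjunct a is False.
Both cases fail — unsatisfiable.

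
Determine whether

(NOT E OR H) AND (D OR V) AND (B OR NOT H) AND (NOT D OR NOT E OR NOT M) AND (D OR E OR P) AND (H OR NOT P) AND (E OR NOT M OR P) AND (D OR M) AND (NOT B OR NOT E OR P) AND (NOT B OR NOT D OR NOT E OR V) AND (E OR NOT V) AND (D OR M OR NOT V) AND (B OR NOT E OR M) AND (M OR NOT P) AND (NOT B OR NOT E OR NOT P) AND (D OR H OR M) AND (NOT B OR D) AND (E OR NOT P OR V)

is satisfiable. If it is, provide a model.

Set B = False.
  then (B OR NOT H) forces H = False.
  then (H OR NOT P) forces P = False.
  then (NOT E OR H) forces E = False.
  then (D OR E OR P) forces D = True.
  then (E OR NOT M OR P) forces M = False.
  then (E OR NOT V) forces V = False.
All clauses satisfied.

B = False; P = False; M = False; D = True; H = False; E = False; V = False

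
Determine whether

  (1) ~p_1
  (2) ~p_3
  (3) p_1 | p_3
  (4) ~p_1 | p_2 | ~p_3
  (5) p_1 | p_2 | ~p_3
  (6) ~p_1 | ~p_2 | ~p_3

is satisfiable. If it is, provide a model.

No satisfying assignment exists.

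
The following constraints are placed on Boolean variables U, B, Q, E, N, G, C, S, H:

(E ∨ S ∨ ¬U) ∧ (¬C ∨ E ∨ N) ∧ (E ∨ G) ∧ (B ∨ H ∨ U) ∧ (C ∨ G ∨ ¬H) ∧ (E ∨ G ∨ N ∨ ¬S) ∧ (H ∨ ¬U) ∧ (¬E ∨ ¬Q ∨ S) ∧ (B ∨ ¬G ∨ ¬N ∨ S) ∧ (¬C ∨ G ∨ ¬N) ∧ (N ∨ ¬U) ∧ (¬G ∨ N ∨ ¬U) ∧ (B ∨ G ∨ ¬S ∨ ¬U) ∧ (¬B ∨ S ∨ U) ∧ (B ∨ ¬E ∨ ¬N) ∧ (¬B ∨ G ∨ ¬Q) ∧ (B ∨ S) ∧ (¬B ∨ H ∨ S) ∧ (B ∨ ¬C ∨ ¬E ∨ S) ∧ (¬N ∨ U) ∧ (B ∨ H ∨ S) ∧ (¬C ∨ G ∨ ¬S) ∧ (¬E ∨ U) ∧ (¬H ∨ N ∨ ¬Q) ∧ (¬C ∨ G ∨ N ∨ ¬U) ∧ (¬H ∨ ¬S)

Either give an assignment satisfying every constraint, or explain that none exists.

U=T, B=T, Q=F, E=T, N=T, G=T, C=T, S=F, H=T

Set U = True.
  then (H ∨ ¬U) forces H = True.
  then (N ∨ ¬U) forces N = True.
  then (¬H ∨ ¬S) forces S = False.
  then (E ∨ S ∨ ¬U) forces E = True.
  then (¬E ∨ ¬Q ∨ S) forces Q = False.
  then (B ∨ ¬E ∨ ¬N) forces B = True.
Set G = True.
Set C = True.
All clauses satisfied.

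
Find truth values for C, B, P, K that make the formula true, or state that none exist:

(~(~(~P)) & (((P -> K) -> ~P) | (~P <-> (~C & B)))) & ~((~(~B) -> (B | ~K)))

The conjunct ~((~(~B) -> (B | ~K))) is unsatisfiable on its own:
  B=F, K=F: evaluates to False.
  B=F, K=T: evaluates to False.
  B=T, K=F: evaluates to False.
  B=T, K=T: evaluates to False.
So the whole conjunction is unsatisfiable.

UNSATISFIABLE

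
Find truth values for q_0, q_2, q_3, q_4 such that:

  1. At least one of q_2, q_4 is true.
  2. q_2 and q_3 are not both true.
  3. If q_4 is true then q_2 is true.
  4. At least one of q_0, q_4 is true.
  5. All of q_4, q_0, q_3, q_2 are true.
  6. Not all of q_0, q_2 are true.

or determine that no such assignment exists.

The formula is unsatisfiable.

Case q_2 = True:
  (2) with q_2=T forces q_3 = False.
  Constraint (5) is violated (q_3=F) — contradiction.
Case q_2 = False:
  Constraint (5) is violated (q_2=F) — contradiction.
Both cases fail — unsatisfiable.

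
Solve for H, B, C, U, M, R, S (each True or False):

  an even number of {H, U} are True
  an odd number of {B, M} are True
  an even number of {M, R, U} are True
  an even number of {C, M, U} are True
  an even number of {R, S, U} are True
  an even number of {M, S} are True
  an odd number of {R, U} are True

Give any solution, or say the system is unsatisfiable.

H = False, B = False, C = True, U = False, M = True, R = True, S = True

{H, U}: 0 true → even ✓
{B, M}: 1 true → odd ✓
{M, R, U}: 2 true → even ✓
{C, M, U}: 2 true → even ✓
{R, S, U}: 2 true → even ✓
{M, S}: 2 true → even ✓
{R, U}: 1 true → odd ✓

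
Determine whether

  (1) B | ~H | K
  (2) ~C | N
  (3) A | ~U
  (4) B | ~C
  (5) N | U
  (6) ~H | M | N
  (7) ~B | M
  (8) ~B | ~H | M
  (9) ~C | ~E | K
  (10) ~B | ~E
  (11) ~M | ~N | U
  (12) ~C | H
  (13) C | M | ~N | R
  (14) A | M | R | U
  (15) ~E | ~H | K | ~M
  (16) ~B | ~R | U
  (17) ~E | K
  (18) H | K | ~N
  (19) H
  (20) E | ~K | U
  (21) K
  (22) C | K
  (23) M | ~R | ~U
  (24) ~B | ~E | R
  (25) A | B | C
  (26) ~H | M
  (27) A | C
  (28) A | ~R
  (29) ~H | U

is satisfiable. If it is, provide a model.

E = False, M = True, H = True, A = True, C = False, R = True, U = True, N = False, K = True, B = False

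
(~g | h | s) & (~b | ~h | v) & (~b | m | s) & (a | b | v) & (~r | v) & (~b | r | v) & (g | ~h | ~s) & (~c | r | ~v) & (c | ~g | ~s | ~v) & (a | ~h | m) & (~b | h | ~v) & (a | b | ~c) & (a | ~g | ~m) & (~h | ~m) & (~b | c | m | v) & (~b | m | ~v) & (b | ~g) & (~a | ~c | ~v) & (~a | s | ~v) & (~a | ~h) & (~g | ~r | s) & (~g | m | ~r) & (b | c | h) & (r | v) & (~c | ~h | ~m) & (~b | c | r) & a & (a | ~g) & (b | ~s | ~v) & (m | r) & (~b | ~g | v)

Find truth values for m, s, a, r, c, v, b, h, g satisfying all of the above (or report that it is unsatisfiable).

Case v = True:
  (a) forces a = True.
  (~a | ~c | ~v) forces c = False.
  (~a | s | ~v) forces s = True.
  (c | ~g | ~s | ~v) forces g = False.
  (g | ~h | ~s) forces h = False.
  (~b | h | ~v) forces b = False.
  Clause (b | c | h) is falsified — contradiction.
Case v = False:
  (~r | v) forces r = False.
  Clause (r | v) is falsified — contradiction.
Both cases fail, so the formula is unsatisfiable.

The formula is unsatisfiable.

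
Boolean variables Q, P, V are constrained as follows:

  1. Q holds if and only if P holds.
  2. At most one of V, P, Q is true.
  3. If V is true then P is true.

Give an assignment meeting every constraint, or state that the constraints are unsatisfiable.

Q=F, P=F, V=F

  (1) Q=F, P=F — same ✓
  (2) {V, P, Q}: 0 true — at most one ✓
  (3) V=F ⇒ P: vacuous ✓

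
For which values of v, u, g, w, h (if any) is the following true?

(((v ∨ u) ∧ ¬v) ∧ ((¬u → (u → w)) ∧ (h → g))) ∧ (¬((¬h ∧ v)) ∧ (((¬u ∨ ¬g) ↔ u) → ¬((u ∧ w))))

v = False, u = True, g = True, w = False, h = False

  ((v ∨ u) ∧ ¬v) ∧ ((¬u → (u → w)) ∧ (h → g)) = True
    (v ∨ u) ∧ ¬v = True
      v ∨ u = True
      ¬v = True
    (¬u → (u → w)) ∧ (h → g) = True
      ¬u → (u → w) = True
        ¬u = False
        u → w = False
      h → g = True
  ¬((¬h ∧ v)) ∧ (((¬u ∨ ¬g) ↔ u) → ¬((u ∧ w))) = True
    ¬((¬h ∧ v)) = True
      ¬h ∧ v = False
        ¬h = True
    ((¬u ∨ ¬g) ↔ u) → ¬((u ∧ w)) = True
      (¬u ∨ ¬g) ↔ u = False
        ¬u ∨ ¬g = False
          ¬u = False
          ¬g = False
      ¬((u ∧ w)) = True
        u ∧ w = False
Both conjuncts True, so the formula holds.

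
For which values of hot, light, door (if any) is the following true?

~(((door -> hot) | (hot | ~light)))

hot = False, light = True, door = True

  ~(((door -> hot) | (hot | ~light))) = True
    (door -> hot) | (hot | ~light) = False
      door -> hot = False
      hot | ~light = False
        ~light = False
The formula evaluates to True.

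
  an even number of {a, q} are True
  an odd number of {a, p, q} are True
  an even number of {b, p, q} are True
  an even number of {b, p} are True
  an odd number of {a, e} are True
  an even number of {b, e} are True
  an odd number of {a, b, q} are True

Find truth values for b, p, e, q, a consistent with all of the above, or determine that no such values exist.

b: True; p: True; e: True; q: False; a: False

{a, q}: 0 true → even ✓
{a, p, q}: 1 true → odd ✓
{b, p, q}: 2 true → even ✓
{b, p}: 2 true → even ✓
{a, e}: 1 true → odd ✓
{b, e}: 2 true → even ✓
{a, b, q}: 1 true → odd ✓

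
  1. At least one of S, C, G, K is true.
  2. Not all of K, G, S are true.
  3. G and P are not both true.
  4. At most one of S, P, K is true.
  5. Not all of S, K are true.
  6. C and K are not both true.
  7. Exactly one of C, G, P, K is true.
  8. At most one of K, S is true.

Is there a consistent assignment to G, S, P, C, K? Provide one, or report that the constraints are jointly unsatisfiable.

G = True, S = True, P = False, C = False, K = False

  (1) {S, C, G, K}: 2 true — at least one ✓
  (2) {K, G, S}: 2/3 true — not all ✓
  (3) G=T, P=F — not both ✓
  (4) {S, P, K}: 1 true — at most one ✓
  (5) {S, K}: 1/2 true — not all ✓
  (6) C=F, K=F — not both ✓
  (7) {C, G, P, K}: 1 true — exactly one ✓
  (8) {K, S}: 1 true — at most one ✓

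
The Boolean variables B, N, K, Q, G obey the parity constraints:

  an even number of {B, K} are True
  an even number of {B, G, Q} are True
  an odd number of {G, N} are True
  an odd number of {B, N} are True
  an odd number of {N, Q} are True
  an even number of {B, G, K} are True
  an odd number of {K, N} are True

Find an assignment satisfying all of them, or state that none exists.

B=F; N=T; K=F; Q=F; G=F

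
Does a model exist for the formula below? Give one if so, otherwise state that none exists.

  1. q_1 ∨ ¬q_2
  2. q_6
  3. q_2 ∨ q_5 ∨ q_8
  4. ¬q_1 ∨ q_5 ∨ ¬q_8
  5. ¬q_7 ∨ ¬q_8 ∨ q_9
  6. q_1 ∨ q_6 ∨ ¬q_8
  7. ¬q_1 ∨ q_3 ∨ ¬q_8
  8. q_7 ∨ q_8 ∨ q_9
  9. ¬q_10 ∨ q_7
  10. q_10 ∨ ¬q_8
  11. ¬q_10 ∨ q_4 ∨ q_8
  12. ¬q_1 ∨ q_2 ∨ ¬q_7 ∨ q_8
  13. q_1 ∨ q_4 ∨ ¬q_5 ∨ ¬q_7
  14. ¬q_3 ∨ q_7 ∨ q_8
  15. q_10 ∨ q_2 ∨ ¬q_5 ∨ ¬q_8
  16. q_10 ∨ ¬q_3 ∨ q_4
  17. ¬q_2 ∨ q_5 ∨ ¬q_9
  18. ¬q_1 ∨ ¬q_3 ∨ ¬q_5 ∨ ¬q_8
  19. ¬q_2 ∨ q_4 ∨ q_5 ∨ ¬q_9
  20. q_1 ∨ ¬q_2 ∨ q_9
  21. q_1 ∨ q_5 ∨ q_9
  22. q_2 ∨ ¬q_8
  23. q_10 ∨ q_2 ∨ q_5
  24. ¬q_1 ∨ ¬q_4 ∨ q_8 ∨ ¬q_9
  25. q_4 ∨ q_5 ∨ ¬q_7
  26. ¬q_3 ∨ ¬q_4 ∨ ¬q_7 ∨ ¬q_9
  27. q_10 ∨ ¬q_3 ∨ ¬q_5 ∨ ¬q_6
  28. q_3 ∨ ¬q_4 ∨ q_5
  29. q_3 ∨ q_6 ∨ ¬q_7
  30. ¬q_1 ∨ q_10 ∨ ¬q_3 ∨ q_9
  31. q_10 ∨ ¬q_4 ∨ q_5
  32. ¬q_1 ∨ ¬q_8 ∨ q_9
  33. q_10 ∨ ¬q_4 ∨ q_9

q_1: False, q_2: False, q_3: True, q_4: True, q_5: True, q_6: True, q_7: True, q_8: False, q_9: False, q_10: True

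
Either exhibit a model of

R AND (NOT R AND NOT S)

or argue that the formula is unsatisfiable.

Case R = True: the conjunct NOT R is False.
Case R = False: the conjunct R is False.
Both cases fail — unsatisfiable.

The formula is unsatisfiable.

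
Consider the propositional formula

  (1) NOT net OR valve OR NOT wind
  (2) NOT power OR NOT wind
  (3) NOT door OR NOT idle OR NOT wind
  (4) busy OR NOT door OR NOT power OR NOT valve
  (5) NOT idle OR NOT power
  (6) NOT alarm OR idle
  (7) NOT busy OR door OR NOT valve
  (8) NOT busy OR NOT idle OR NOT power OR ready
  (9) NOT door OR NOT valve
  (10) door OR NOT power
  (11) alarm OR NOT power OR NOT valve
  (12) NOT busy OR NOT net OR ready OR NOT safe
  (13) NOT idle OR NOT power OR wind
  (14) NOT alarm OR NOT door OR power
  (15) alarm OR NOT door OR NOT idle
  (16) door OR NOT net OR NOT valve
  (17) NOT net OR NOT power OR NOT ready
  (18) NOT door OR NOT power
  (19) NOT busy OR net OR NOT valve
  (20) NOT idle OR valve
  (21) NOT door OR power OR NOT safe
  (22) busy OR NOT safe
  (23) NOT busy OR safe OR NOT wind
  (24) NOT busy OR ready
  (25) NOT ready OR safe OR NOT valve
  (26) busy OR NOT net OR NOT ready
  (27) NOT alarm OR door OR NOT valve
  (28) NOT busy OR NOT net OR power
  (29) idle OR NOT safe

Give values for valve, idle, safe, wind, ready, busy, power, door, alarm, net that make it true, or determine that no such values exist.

valve = True, idle = False, safe = False, wind = True, ready = False, busy = False, power = False, door = False, alarm = False, net = False

Set valve = True.
  then (NOT door OR NOT valve) forces door = False.
  then (door OR NOT power) forces power = False.
  then (door OR NOT net OR NOT valve) forces net = False.
  then (NOT busy OR net OR NOT valve) forces busy = False.
  then (busy OR NOT safe) forces safe = False.
  then (NOT ready OR safe OR NOT valve) forces ready = False.
  then (NOT alarm OR door OR NOT valve) forces alarm = False.
Set idle = False.
Set wind = True.
All clauses satisfied.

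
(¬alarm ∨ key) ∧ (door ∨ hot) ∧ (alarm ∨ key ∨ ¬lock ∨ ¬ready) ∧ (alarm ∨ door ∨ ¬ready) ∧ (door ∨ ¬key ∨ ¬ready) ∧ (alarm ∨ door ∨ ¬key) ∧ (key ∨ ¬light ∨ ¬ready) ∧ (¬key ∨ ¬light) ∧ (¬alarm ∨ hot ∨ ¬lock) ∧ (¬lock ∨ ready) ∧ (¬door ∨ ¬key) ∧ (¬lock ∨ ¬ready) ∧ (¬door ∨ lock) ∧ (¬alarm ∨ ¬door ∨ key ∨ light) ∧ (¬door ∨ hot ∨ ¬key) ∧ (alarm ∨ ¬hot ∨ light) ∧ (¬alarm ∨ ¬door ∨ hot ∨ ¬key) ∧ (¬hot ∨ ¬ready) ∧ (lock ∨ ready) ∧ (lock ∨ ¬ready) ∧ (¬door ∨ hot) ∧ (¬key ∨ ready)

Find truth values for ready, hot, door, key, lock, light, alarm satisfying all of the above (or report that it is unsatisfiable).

No satisfying assignment exists.

Case ready = True:
  (¬lock ∨ ¬ready) forces lock = False.
  Clause (lock ∨ ¬ready) is falsified — contradiction.
Case ready = False:
  (¬lock ∨ ready) forces lock = False.
  Clause (lock ∨ ready) is falsified — contradiction.
Both cases fail, so the formula is unsatisfiable.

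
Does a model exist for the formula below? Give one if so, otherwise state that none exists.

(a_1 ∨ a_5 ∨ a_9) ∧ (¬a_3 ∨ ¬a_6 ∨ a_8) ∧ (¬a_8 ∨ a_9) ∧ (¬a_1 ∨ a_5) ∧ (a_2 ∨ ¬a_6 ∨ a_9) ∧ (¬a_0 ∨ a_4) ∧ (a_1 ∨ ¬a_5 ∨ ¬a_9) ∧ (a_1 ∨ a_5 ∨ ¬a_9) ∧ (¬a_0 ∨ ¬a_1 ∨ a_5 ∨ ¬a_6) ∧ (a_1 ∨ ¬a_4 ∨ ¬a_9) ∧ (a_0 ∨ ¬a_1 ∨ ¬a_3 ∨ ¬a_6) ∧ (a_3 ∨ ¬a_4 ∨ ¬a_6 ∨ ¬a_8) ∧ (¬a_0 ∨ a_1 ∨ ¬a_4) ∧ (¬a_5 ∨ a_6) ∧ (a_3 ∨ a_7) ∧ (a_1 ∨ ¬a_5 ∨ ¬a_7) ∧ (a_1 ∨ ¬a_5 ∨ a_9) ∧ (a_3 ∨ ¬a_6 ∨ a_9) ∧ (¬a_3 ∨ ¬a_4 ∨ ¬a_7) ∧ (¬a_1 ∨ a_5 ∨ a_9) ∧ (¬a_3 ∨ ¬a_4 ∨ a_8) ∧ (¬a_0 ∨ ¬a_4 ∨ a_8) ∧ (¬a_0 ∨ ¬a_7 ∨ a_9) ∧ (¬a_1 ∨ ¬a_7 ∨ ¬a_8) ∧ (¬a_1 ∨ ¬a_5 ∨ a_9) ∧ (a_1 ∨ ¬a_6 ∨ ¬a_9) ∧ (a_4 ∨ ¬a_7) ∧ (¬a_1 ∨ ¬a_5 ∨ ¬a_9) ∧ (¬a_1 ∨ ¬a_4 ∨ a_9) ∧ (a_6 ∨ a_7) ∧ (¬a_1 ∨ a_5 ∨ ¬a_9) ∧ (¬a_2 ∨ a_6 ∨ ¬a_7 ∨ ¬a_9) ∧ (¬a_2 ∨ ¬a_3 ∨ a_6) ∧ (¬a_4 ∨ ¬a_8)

Case a_1 = True:
  (¬a_1 ∨ a_5) forces a_5 = True.
  (¬a_5 ∨ a_6) forces a_6 = True.
  (¬a_1 ∨ ¬a_5 ∨ a_9) forces a_9 = True.
  Clause (¬a_1 ∨ ¬a_5 ∨ ¬a_9) is falsified — contradiction.
Case a_1 = False:
  If a_9 = True:
    (a_1 ∨ ¬a_5 ∨ ¬a_9) forces a_5 = False.
    clause (a_1 ∨ a_5 ∨ ¬a_9) is falsified.
  If a_9 = False:
    (a_1 ∨ a_5 ∨ a_9) forces a_5 = True.
    clause (a_1 ∨ ¬a_5 ∨ a_9) is falsified.
  Every sub-case reaches a contradiction.
Both cases fail, so the formula is unsatisfiable.

UNSATISFIABLE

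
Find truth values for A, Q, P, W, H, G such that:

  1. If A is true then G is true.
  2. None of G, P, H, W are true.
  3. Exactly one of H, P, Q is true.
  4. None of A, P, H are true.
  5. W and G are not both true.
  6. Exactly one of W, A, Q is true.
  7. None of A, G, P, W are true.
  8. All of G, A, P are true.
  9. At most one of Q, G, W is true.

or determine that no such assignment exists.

Unsatisfiable — no assignment works.

Case A = True:
  Constraint (4) is violated (A=T) — contradiction.
Case A = False:
  Constraint (8) is violated (A=F) — contradiction.
Both cases fail — unsatisfiable.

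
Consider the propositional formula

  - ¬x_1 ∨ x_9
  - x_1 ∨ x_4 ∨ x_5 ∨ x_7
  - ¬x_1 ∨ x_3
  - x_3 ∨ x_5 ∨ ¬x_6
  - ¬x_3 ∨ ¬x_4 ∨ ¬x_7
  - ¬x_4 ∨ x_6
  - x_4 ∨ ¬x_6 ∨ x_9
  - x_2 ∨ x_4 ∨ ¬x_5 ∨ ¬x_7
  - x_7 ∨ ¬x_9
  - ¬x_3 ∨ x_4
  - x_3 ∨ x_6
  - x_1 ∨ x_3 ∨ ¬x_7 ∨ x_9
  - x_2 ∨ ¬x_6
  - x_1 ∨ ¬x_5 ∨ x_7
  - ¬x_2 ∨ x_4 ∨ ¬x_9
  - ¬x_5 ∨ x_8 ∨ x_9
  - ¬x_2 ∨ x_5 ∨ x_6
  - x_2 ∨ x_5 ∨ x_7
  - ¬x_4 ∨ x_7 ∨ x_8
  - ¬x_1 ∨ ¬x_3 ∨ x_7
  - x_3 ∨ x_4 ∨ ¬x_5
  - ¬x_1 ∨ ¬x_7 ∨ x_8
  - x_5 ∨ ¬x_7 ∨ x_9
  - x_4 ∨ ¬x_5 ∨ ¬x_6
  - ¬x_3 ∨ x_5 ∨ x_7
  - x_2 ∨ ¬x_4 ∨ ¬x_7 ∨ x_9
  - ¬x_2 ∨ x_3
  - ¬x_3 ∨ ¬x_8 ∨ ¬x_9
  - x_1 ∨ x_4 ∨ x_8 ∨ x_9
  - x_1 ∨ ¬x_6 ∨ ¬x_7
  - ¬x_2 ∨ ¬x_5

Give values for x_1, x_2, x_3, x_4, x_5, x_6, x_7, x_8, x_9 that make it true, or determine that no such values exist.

Case x_6 = True:
  (x_2 ∨ ¬x_6) forces x_2 = True.
  (¬x_2 ∨ x_3) forces x_3 = True.
  (¬x_3 ∨ x_4) forces x_4 = True.
  (¬x_3 ∨ ¬x_4 ∨ ¬x_7) forces x_7 = False.
  (x_7 ∨ ¬x_9) forces x_9 = False.
  (¬x_1 ∨ x_9) forces x_1 = False.
  (x_1 ∨ ¬x_5 ∨ x_7) forces x_5 = False.
  Clause (¬x_3 ∨ x_5 ∨ x_7) is falsified — contradiction.
Case x_6 = False:
  (¬x_4 ∨ x_6) forces x_4 = False.
  (¬x_3 ∨ x_4) forces x_3 = False.
  Clause (x_3 ∨ x_6) is falsified — contradiction.
Both cases fail, so the formula is unsatisfiable.

Unsatisfiable — no assignment works.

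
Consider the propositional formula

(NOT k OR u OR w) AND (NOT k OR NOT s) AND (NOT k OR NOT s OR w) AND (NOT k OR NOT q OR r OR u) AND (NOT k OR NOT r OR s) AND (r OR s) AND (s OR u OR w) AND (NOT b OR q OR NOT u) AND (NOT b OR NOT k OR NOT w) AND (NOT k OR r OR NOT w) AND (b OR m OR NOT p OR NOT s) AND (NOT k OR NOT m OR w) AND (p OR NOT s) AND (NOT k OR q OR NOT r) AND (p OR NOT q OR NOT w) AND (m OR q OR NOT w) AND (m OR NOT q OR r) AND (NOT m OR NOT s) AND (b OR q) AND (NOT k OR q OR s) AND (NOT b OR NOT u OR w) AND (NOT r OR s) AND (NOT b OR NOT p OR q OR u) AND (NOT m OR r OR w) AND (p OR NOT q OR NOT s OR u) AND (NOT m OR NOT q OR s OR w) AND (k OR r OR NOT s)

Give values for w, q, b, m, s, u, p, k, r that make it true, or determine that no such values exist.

Set w = False.
Set q = True.
Set b = True.
  then (NOT b OR NOT u OR w) forces u = False.
  then (NOT k OR u OR w) forces k = False.
  then (s OR u OR w) forces s = True.
  then (p OR NOT s) forces p = True.
  then (NOT m OR NOT s) forces m = False.
  then (k OR r OR NOT s) forces r = True.
All clauses satisfied.

w = False, q = True, b = True, m = False, s = True, u = False, p = True, k = False, r = True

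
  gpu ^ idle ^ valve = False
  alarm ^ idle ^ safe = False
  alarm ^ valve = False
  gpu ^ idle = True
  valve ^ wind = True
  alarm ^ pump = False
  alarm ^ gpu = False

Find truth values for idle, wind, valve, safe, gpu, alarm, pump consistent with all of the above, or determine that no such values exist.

idle = False; wind = False; valve = True; safe = True; gpu = True; alarm = True; pump = True

gpu ^ idle ^ valve = T ^ F ^ T = False ✓
alarm ^ idle ^ safe = T ^ F ^ T = False ✓
alarm ^ valve = T ^ T = False ✓
gpu ^ idle = T ^ F = True ✓
valve ^ wind = T ^ F = True ✓
alarm ^ pump = T ^ T = False ✓
alarm ^ gpu = T ^ T = False ✓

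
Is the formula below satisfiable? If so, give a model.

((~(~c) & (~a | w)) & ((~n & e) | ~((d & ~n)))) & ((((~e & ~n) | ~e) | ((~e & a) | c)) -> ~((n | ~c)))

a=T, n=F, w=T, e=F, d=F, c=T

  (~(~c) & (~a | w)) & ((~n & e) | ~((d & ~n))) = True
    ~(~c) & (~a | w) = True
      ~(~c) = True
        ~c = False
      ~a | w = True
        ~a = False
    (~n & e) | ~((d & ~n)) = True
      ~n & e = False
        ~n = True
      ~((d & ~n)) = True
        d & ~n = False
          ~n = True
  (((~e & ~n) | ~e) | ((~e & a) | c)) -> ~((n | ~c)) = True
    ((~e & ~n) | ~e) | ((~e & a) | c) = True
      (~e & ~n) | ~e = True
        ~e & ~n = True
          ~e = True
          ~n = True
        ~e = True
      (~e & a) | c = True
        ~e & a = True
          ~e = True
    ~((n | ~c)) = True
      n | ~c = False
        ~c = False
Both conjuncts True, so the formula holds.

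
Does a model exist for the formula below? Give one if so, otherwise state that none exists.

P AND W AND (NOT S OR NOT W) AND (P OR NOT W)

S: False; W: True; P: True

Unit clause (P) forces P = True.
Unit clause (W) forces W = True.
In (NOT S OR NOT W) only NOT S is left, so S = False.
Check each clause:
  (P): P holds.
  (W): W holds.
  (NOT S OR NOT W): NOT S holds.
  (P OR NOT W): P holds.
All clauses satisfied.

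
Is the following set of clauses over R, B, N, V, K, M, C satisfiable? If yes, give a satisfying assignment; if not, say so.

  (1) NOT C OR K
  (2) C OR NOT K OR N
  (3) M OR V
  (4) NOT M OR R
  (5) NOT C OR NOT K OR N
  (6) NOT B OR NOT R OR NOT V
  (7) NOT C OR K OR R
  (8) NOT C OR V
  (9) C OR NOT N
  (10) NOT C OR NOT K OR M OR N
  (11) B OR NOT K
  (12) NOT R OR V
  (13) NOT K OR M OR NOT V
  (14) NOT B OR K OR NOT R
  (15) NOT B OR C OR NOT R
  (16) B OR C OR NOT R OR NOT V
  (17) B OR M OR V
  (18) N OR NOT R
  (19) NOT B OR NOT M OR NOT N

Set R = False.
  then (NOT M OR R) forces M = False.
  then (M OR V) forces V = True.
  then (NOT K OR M OR NOT V) forces K = False.
  then (NOT C OR K) forces C = False.
  then (C OR NOT N) forces N = False.
Set B = True.
All clauses satisfied.

R = False, B = True, N = False, V = True, K = False, M = False, C = False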